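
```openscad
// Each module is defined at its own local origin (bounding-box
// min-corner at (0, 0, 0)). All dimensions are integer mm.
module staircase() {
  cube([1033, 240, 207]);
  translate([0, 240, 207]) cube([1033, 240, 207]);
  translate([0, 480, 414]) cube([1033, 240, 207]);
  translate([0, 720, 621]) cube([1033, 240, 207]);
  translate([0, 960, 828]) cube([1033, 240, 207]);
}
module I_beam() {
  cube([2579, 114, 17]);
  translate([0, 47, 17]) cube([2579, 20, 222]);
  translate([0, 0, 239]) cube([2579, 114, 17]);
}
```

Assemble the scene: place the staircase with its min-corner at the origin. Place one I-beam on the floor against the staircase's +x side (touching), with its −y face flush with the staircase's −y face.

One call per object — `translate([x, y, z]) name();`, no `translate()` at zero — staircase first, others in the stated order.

staircase();
translate([1033, 0, 0]) I_beam();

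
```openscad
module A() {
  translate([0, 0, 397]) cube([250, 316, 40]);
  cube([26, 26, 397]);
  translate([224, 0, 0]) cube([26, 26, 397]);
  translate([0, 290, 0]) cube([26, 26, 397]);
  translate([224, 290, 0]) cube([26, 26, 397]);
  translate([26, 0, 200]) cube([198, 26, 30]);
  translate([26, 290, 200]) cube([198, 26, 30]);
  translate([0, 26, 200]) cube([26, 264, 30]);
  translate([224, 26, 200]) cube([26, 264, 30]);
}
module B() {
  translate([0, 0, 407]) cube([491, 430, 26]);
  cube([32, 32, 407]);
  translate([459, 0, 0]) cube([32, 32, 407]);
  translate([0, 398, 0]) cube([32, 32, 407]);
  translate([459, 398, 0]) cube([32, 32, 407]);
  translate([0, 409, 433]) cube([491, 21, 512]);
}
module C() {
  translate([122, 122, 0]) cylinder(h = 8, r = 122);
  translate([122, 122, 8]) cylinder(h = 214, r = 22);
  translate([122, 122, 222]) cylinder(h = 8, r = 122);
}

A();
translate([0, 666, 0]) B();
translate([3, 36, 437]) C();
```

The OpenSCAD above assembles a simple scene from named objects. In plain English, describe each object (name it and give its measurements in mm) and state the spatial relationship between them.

A is a four-legged stool. The seat is 250×316 mm, 40 mm thick, top at z = 437 mm. It stands on four square legs, each 26×26 mm in cross-section, from z = 0 to the seat underside, each flush with a corner of the seat. Four stretchers, 26 mm wide and 30 mm tall, connect adjacent legs with their undersides at z = 200 mm, each running between the inner faces of the legs it joins and aligned with the legs' outer faces on the other axis.

B is a chair. The seat is a 491×430×26 mm slab with its top at z = 433 mm, on four 32×32 mm corner legs (flush with the seat edges, standing on z = 0). A flat backrest 21 mm thick, 512 mm tall, spans the full seat width and rises from the seat top along its +y edge, rear face flush with the rear of the seat.

C is a spool: two coaxial disc flanges of radius 122 mm and thickness 8 mm, joined by a core cylinder of radius 22 mm and height 214 mm. The lower flange rests on z = 0 and the three cylinders share a vertical axis.

The chair is on the floor beside the stool on its +y side. The spool is on top of the stool, centred.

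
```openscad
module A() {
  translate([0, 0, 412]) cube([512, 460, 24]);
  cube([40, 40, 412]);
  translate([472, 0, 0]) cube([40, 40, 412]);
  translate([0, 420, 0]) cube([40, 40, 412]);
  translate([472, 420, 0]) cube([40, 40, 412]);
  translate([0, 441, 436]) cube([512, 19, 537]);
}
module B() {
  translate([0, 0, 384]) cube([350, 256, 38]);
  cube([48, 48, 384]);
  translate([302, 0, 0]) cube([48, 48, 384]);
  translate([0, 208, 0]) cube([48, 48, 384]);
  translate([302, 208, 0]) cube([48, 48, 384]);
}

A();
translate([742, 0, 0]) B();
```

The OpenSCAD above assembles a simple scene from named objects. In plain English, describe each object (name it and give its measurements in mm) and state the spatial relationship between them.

A is a chair. The seat is a 512×460×24 mm slab with its top at z = 436 mm, on four 40×40 mm corner legs (flush with the seat edges, standing on z = 0). A flat backrest 19 mm thick, 537 mm tall, spans the full seat width and rises from the seat top along its +y edge, rear face flush with the rear of the seat.

B is a four-legged stool. The seat is 350×256 mm, 38 mm thick, top at z = 422 mm. It stands on four square legs, each 48×48 mm in cross-section, from z = 0 to the seat underside, each flush with a corner of the seat.

The stool is on the floor beside the chair on its +x side.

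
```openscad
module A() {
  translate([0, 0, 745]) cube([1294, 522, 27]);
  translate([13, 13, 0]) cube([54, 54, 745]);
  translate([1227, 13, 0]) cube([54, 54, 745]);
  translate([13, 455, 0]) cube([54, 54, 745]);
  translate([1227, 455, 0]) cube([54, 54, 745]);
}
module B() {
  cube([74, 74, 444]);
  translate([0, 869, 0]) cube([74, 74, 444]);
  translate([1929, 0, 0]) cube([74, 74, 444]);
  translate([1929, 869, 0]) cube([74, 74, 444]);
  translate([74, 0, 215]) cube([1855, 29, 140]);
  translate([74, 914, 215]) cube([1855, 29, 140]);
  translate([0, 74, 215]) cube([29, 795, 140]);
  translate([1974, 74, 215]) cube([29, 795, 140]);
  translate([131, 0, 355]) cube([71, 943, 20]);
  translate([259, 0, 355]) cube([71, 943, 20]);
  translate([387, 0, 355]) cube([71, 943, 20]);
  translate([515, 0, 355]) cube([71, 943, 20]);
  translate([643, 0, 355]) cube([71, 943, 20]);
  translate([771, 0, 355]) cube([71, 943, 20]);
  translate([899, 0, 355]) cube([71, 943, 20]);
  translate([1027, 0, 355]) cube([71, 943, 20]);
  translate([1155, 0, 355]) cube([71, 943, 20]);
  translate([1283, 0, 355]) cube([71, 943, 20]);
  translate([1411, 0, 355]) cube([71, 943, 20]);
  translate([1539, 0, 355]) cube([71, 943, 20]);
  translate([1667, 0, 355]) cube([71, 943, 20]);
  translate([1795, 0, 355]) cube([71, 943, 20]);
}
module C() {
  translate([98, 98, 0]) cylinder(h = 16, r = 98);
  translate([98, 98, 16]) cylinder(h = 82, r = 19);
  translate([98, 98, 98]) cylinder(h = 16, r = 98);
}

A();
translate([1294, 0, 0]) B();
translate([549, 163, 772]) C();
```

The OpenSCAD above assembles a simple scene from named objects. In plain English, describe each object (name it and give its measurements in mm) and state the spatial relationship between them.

A is a rectangular dining table. The top is 1294×522×27 mm with its upper surface at z = 772 mm. It stands on four 54×54 mm square legs, each inset 13 mm from the nearest pair of top edges, running from the floor to the underside of the top.

B is a bed frame 2003 mm long (x) by 943 mm wide (y). Four 74×74 mm corner posts, 444 mm tall, at the corners of the footprint. Four rails of 29 mm thickness and 140 mm height run between adjacent posts with their undersides at z = 215 mm, their outer faces flush with the outside of the frame (the two x-running rails run between the posts' inner faces; the two y-running rails run between the posts' inner faces). 14 slats, each 71 mm wide (x) and 20 mm thick, lie across the top of the two x-running rails, running the full 943 mm width of the frame in y; the slats are evenly spaced along x between the inner faces of the end posts with equal gaps (rounded down to the nearest mm) at the −x end and between each pair — any rounding remainder accumulates at the +x end.

C is a spool: two coaxial disc flanges of radius 98 mm and thickness 16 mm, joined by a core cylinder of radius 19 mm and height 82 mm. The lower flange rests on z = 0 and the three cylinders share a vertical axis.

The bed frame is against the table's +x side, with their −y faces flush. The spool is on top of the table, centred.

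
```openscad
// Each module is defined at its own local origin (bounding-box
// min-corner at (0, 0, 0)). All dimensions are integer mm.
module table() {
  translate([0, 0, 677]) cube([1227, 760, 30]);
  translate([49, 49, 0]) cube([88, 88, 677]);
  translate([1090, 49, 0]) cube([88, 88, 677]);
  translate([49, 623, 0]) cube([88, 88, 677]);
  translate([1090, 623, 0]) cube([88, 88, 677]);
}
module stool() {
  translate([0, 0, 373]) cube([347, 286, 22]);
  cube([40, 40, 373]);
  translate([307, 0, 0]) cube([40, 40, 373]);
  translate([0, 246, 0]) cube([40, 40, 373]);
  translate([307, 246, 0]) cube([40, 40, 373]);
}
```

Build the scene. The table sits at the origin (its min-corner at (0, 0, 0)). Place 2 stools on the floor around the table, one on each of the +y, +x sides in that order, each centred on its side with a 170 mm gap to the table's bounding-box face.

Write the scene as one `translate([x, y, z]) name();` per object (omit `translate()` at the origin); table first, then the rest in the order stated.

table();
translate([440, 930, 0]) stool();
translate([1397, 237, 0]) stool();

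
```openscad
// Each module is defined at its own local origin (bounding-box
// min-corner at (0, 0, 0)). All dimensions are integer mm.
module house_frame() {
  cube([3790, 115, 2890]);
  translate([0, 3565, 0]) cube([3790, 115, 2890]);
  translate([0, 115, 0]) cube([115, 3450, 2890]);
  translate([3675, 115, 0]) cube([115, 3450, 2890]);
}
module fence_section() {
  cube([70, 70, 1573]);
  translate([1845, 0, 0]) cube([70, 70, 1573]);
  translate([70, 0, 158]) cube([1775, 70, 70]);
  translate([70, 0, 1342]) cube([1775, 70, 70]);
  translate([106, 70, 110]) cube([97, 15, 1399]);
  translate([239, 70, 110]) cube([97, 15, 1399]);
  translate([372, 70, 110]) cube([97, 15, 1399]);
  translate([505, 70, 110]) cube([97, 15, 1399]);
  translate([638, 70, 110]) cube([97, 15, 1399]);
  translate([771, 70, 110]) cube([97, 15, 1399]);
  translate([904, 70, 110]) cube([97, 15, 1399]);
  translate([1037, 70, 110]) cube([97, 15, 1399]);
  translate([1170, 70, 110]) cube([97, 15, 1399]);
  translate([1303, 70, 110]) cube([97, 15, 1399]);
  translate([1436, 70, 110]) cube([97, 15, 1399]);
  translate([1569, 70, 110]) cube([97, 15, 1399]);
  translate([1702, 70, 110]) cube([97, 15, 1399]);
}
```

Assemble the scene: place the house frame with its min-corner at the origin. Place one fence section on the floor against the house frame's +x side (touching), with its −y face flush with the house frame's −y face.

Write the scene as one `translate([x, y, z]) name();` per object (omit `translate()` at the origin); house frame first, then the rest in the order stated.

house_frame();
translate([3790, 0, 0]) fence_section();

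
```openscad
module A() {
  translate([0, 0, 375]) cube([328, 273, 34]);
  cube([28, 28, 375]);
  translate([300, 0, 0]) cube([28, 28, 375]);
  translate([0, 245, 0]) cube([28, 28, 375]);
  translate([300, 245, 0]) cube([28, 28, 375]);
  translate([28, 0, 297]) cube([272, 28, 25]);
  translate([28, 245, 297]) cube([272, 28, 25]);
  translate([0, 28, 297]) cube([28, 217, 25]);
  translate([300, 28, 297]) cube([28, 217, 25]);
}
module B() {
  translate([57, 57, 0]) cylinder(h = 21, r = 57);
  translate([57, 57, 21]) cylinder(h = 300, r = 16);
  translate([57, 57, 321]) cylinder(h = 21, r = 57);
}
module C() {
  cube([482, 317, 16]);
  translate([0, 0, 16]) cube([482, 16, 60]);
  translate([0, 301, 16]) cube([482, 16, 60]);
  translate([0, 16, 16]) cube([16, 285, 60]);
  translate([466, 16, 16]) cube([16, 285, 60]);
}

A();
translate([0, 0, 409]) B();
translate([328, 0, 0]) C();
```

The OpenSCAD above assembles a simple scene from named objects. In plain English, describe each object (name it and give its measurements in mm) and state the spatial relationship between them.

A is a four-legged stool. The seat is a 328×273×34 mm slab whose top surface is at z = 409 mm; four square legs, each 28×28 mm in cross-section, run from the floor (z = 0) to the underside of the seat, each flush with a corner of the seat. Four stretchers, 28 mm wide and 25 mm tall, connect adjacent legs with their undersides at z = 297 mm, each running between the inner faces of the legs it joins and aligned with the legs' outer faces on the other axis.

B is a spool: two coaxial disc flanges of radius 57 mm and thickness 21 mm, joined by a core cylinder of radius 16 mm and height 300 mm. The lower flange rests on z = 0 and the three cylinders share a vertical axis.

C is an open-topped rectangular box: outside dimensions 482×317×76 mm, with a uniform wall and base thickness of 16 mm. The base is a full 482×317 slab on the floor; four walls sit on top of the base. The front and back walls (the −y and +y sides) span the full width; the two side walls fit between them.

The spool is on top of the stool. The open box is against the stool's +x side, with their −y faces flush.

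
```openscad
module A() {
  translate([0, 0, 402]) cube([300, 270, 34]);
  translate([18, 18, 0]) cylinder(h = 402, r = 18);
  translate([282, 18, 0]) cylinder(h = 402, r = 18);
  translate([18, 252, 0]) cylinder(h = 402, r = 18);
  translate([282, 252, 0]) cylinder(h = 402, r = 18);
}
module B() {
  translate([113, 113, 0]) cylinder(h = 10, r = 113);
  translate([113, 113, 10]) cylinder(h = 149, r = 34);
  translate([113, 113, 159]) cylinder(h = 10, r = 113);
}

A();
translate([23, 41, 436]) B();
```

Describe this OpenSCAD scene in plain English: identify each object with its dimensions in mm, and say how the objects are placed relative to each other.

A is a simple wooden stool: a rectangular seat 300 mm (x) by 270 mm (y), 34 mm thick, top face at z = 436 mm, on four round legs, each 36 mm in diameter. The legs rest on z = 0, each leg's axis is inset half a diameter from the nearest pair of seat edges (so the leg's bounding box is flush with the corner).

B is a spool: two coaxial disc flanges of radius 113 mm and thickness 10 mm, joined by a core cylinder of radius 34 mm and height 149 mm. The lower flange rests on z = 0 and the three cylinders share a vertical axis.

The spool is on top of the stool.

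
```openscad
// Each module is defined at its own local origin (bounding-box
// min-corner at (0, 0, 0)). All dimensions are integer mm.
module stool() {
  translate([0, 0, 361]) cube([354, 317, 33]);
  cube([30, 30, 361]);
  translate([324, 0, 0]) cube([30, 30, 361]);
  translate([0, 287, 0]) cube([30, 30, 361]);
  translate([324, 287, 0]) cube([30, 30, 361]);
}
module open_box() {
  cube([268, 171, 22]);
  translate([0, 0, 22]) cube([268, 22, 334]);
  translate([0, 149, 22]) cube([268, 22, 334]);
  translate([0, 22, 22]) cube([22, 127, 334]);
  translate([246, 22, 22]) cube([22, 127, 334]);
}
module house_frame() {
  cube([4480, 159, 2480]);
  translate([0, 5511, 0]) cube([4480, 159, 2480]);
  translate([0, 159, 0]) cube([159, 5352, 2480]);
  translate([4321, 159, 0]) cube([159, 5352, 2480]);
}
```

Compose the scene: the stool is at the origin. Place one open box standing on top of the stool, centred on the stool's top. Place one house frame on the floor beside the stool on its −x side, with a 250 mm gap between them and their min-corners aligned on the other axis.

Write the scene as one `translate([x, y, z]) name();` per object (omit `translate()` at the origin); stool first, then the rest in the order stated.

stool();
translate([43, 73, 394]) open_box();
translate([-4730, 0, 0]) house_frame();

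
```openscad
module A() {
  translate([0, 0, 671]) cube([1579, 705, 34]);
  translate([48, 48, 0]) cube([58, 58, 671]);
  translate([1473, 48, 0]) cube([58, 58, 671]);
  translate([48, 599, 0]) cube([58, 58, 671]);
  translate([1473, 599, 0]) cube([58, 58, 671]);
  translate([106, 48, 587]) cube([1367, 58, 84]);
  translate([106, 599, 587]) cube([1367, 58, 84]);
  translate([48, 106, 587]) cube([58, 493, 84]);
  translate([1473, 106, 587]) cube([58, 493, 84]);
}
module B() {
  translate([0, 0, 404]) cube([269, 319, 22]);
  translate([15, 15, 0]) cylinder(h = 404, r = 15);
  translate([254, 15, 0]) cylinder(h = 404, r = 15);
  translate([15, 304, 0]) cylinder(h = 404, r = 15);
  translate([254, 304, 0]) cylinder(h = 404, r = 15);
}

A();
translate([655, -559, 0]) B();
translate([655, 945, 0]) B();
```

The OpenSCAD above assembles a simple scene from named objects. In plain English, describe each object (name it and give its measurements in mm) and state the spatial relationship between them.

A is a table: top 1579 mm (x) × 705 mm (y), 34 mm thick, upper face at z = 705 mm, on four 58×58 mm square legs, each inset 48 mm from the nearest pair of top edges, running from z = 0 to the bottom of the top. Four apron rails, 58 mm thick and 84 mm tall, run between adjacent legs with their top edges flush with the underside of the top and their outer faces flush with the legs' outer faces.

B is a four-legged stool. The seat is a 269×319×22 mm slab whose top surface is at z = 426 mm; four round legs, each 30 mm in diameter, run from the floor (z = 0) to the underside of the seat, each leg's axis is inset half a diameter from the nearest pair of seat edges (so the leg's bounding box is flush with the corner).

Two stools sit around the table at the −y, +y sides.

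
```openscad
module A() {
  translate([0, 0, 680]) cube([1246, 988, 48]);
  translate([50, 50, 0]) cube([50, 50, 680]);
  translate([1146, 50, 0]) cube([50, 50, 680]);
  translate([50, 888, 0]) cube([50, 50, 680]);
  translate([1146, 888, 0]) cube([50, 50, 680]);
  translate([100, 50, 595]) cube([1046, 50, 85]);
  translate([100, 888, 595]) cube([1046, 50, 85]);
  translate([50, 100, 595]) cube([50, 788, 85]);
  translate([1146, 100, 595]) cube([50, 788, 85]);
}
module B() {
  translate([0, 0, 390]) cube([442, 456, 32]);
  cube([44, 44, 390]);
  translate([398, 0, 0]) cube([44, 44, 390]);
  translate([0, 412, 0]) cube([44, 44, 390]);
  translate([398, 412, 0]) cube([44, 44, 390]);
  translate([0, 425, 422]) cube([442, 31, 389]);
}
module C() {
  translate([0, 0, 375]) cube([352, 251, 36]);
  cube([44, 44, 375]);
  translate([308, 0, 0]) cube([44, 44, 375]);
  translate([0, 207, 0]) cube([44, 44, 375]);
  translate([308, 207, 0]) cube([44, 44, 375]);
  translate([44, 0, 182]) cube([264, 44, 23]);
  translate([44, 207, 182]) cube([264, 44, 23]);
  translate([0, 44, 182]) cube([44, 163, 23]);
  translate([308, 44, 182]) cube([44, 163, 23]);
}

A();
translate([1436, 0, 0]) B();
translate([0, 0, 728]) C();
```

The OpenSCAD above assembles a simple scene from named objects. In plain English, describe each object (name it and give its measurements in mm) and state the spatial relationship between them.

A is a table with a 1246×988 mm rectangular top, 48 mm thick, top surface at z = 728 mm, supported by four 50×50 mm square legs, each inset 50 mm from the nearest pair of top edges, running from the floor. Four apron rails, 50 mm thick and 85 mm tall, run between adjacent legs with their top edges flush with the underside of the top and their outer faces flush with the legs' outer faces.

B is a chair. The seat is a 442×456×32 mm slab with its top at z = 422 mm, on four 44×44 mm corner legs (flush with the seat edges, standing on z = 0). A flat backrest 31 mm thick, 389 mm tall, spans the full seat width and rises from the seat top along its +y edge, rear face flush with the rear of the seat.

C is a simple wooden stool: a rectangular seat 352 mm (x) by 251 mm (y), 36 mm thick, top face at z = 411 mm, on four square legs, each 44×44 mm in cross-section. The legs rest on z = 0, each flush with a corner of the seat. Four stretchers, 44 mm wide and 23 mm tall, connect adjacent legs with their undersides at z = 182 mm, each running between the inner faces of the legs it joins and aligned with the legs' outer faces on the other axis.

The chair is on the floor beside the table on its +x side. The stool is on top of the table.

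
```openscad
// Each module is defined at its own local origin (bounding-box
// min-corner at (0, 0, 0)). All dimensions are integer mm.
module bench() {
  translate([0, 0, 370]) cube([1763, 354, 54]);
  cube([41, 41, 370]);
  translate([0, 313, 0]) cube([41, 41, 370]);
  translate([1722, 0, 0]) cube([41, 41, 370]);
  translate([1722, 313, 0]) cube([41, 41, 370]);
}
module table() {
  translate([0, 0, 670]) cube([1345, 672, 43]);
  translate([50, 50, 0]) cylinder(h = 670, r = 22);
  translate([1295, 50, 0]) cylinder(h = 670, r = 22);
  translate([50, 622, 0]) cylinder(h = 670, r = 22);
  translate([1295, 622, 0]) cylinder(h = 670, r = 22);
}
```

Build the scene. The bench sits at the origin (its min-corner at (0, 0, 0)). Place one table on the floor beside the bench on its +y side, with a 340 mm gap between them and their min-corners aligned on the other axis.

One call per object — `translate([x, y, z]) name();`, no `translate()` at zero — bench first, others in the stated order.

bench();
translate([0, 694, 0]) table();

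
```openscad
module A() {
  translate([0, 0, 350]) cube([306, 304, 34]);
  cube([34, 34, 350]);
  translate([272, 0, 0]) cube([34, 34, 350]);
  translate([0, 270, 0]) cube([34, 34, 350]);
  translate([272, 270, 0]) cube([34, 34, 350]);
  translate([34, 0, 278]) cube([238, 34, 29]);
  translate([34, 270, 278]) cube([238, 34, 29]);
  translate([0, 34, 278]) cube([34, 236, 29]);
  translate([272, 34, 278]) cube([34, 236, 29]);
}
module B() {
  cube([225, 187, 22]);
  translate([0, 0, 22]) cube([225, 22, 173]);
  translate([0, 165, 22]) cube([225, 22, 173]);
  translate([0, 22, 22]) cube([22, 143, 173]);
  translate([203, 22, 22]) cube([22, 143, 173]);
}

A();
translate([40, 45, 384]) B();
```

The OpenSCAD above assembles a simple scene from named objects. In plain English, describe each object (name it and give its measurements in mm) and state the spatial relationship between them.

A is a four-legged stool. The seat is a 306×304×34 mm slab whose top surface is at z = 384 mm; four square legs, each 34×34 mm in cross-section, run from the floor (z = 0) to the underside of the seat, each flush with a corner of the seat. Four stretchers, 34 mm wide and 29 mm tall, connect adjacent legs with their undersides at z = 278 mm, each running between the inner faces of the legs it joins and aligned with the legs' outer faces on the other axis.

B is an open-topped rectangular box: outside dimensions 225×187×195 mm, with a uniform wall and base thickness of 22 mm. The base is a full 225×187 slab on the floor; four walls sit on top of the base. The front and back walls (the −y and +y sides) span the full width; the two side walls fit between them.

The open box is on top of the stool.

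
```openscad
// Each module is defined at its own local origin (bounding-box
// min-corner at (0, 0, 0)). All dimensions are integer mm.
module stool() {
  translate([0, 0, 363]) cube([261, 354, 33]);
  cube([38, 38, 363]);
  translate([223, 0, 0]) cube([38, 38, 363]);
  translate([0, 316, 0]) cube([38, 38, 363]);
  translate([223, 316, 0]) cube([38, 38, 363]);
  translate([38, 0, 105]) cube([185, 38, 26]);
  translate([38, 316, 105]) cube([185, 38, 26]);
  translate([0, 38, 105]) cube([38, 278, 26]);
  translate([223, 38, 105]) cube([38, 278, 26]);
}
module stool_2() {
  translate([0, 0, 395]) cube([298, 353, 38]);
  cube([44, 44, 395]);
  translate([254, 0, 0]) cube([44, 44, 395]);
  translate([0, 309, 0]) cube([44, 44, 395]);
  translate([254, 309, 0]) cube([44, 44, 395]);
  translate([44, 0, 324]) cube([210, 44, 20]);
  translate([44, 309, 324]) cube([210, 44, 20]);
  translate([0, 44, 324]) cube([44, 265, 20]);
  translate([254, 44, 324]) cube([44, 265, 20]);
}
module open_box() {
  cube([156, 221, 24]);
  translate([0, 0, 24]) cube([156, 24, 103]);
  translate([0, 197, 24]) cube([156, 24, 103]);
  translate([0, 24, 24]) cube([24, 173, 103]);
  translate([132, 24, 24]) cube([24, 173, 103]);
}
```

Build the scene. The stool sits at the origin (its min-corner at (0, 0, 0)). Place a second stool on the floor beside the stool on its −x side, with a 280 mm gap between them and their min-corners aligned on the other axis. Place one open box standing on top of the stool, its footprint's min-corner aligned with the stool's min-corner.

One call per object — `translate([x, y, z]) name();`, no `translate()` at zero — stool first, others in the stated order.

stool();
translate([-578, 0, 0]) stool_2();
translate([0, 0, 396]) open_box();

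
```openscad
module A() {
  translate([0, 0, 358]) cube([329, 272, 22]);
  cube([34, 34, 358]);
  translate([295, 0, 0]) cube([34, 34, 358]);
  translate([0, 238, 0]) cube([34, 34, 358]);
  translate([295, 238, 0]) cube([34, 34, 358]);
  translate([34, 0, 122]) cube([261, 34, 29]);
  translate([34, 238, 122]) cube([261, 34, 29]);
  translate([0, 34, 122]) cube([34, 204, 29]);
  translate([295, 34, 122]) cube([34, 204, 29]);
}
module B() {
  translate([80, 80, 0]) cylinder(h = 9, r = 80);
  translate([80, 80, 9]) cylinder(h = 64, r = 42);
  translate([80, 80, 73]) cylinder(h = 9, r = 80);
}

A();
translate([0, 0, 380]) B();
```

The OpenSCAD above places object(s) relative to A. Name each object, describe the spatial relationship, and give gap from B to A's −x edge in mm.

The spool's min-x is at 0; the stool's min-x is 0; gap = 0 mm.

A is a stool. B is a spool. The spool is on top of the stool. The gap from the spool to the stool's −x edge is 0 mm.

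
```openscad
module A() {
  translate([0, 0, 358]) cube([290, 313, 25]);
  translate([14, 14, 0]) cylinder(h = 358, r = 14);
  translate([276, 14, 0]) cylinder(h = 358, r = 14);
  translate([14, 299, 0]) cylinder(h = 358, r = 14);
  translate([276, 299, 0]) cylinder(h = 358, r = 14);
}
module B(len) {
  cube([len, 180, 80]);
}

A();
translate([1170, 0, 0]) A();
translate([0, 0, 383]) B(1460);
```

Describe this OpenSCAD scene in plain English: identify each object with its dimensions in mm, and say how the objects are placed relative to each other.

A is a four-legged stool. The seat is a 290×313×25 mm slab whose top surface is at z = 383 mm; four round legs, each 28 mm in diameter, run from the floor (z = 0) to the underside of the seat, each leg's axis is inset half a diameter from the nearest pair of seat edges (so the leg's bounding box is flush with the corner).

B is a rectangular beam 1460 mm long (x), 180 mm deep (y), 80 mm thick (z).

The beam spans the tops of two stools placed 880 mm apart, resting at z = 383 mm.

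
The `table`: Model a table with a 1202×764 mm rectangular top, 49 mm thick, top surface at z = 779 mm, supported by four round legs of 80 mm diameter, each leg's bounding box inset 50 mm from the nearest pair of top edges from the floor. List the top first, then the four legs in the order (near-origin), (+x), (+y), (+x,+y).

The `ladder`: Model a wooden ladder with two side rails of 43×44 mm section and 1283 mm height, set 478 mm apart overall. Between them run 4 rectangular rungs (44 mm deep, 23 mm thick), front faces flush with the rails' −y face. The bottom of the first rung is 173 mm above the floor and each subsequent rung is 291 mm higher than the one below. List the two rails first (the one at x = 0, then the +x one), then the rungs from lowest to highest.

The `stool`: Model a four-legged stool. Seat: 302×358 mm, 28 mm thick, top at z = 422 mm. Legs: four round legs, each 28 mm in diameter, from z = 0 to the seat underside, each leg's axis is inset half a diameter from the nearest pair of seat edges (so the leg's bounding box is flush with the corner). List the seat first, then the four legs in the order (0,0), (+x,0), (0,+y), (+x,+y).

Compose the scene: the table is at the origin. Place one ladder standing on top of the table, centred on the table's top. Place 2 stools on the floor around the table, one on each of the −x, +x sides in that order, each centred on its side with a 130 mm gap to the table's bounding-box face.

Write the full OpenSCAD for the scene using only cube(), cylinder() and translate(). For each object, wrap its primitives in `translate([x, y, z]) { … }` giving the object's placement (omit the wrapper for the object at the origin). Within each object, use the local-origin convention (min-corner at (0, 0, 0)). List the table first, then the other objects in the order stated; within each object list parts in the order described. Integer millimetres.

translate([0, 0, 730]) cube([1202, 764, 49]);
translate([90, 90, 0]) cylinder(h = 730, r = 40);
translate([1112, 90, 0]) cylinder(h = 730, r = 40);
translate([90, 674, 0]) cylinder(h = 730, r = 40);
translate([1112, 674, 0]) cylinder(h = 730, r = 40);
translate([362, 360, 779]) {
  cube([43, 44, 1283]);
  translate([435, 0, 0]) cube([43, 44, 1283]);
  translate([43, 0, 173]) cube([392, 44, 23]);
  translate([43, 0, 464]) cube([392, 44, 23]);
  translate([43, 0, 755]) cube([392, 44, 23]);
  translate([43, 0, 1046]) cube([392, 44, 23]);
}
translate([-432, 203, 0]) {
  translate([0, 0, 394]) cube([302, 358, 28]);
  translate([14, 14, 0]) cylinder(h = 394, r = 14);
  translate([288, 14, 0]) cylinder(h = 394, r = 14);
  translate([14, 344, 0]) cylinder(h = 394, r = 14);
  translate([288, 344, 0]) cylinder(h = 394, r = 14);
}
translate([1332, 203, 0]) {
  translate([0, 0, 394]) cube([302, 358, 28]);
  translate([14, 14, 0]) cylinder(h = 394, r = 14);
  translate([288, 14, 0]) cylinder(h = 394, r = 14);
  translate([14, 344, 0]) cylinder(h = 394, r = 14);
  translate([288, 344, 0]) cylinder(h = 394, r = 14);
}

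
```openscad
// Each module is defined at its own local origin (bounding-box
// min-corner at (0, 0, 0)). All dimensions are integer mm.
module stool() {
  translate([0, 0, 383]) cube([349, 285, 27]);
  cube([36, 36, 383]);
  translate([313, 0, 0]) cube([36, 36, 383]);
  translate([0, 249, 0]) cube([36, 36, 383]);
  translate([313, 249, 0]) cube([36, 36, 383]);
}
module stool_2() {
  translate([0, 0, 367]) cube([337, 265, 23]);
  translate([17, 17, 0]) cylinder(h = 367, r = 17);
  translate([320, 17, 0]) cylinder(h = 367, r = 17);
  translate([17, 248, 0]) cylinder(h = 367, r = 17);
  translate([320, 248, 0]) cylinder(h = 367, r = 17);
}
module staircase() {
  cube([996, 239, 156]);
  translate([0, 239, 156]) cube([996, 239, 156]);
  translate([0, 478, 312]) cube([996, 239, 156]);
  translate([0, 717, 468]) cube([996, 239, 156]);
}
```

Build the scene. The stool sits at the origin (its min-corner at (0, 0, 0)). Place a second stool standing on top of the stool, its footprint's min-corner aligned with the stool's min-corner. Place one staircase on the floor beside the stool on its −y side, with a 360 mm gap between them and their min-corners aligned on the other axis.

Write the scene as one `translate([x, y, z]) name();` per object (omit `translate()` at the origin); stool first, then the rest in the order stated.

stool();
translate([0, 0, 410]) stool_2();
translate([0, -1316, 0]) staircase();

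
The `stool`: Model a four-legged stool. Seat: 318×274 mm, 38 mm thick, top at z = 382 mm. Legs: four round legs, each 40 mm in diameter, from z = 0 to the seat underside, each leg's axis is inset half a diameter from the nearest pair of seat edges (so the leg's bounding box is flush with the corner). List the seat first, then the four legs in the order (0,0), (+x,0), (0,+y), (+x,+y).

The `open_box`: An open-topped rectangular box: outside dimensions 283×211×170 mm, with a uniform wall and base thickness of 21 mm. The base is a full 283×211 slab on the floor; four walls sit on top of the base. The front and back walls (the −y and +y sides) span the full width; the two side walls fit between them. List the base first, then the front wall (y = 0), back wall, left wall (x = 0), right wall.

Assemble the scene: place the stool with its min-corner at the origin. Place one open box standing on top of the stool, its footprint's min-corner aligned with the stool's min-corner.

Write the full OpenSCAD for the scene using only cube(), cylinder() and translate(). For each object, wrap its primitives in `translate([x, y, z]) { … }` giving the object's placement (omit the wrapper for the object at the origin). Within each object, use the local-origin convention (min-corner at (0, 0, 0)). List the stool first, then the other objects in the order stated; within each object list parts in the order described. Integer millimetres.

translate([0, 0, 344]) cube([318, 274, 38]);
translate([20, 20, 0]) cylinder(h = 344, r = 20);
translate([298, 20, 0]) cylinder(h = 344, r = 20);
translate([20, 254, 0]) cylinder(h = 344, r = 20);
translate([298, 254, 0]) cylinder(h = 344, r = 20);
translate([0, 0, 382]) {
  cube([283, 211, 21]);
  translate([0, 0, 21]) cube([283, 21, 149]);
  translate([0, 190, 21]) cube([283, 21, 149]);
  translate([0, 21, 21]) cube([21, 169, 149]);
  translate([262, 21, 21]) cube([21, 169, 149]);
}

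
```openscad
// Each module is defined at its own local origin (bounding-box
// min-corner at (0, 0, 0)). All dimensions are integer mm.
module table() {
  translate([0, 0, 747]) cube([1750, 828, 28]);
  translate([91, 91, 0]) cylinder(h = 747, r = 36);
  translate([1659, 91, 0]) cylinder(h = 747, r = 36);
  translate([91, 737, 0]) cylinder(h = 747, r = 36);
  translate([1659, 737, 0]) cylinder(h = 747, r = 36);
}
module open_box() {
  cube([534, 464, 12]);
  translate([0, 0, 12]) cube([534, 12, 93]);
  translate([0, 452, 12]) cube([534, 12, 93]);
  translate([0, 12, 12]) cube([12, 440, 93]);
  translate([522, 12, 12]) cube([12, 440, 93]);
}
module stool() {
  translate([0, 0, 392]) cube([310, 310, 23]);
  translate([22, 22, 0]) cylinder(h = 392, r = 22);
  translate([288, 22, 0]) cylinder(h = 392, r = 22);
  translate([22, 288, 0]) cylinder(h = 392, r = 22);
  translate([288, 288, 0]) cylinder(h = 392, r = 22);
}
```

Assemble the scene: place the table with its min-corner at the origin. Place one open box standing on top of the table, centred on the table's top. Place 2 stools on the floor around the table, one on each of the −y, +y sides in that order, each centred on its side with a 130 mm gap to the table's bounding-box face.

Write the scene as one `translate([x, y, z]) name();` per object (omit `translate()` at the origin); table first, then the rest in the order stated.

table();
translate([608, 182, 775]) open_box();
translate([720, -440, 0]) stool();
translate([720, 958, 0]) stool();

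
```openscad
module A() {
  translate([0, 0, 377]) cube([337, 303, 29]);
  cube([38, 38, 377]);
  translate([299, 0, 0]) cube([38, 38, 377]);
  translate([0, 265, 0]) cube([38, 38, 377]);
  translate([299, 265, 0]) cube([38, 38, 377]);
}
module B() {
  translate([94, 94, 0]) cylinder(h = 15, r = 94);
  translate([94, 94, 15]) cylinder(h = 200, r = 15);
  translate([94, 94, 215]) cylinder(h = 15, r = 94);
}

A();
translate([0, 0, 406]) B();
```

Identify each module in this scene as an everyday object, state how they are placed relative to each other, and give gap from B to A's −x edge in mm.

A is a stool. B is a spool. The spool is on top of the stool. The gap from the spool to the stool's −x edge is 0 mm.

The spool's min-x is at 0; the stool's min-x is 0; gap = 0 mm.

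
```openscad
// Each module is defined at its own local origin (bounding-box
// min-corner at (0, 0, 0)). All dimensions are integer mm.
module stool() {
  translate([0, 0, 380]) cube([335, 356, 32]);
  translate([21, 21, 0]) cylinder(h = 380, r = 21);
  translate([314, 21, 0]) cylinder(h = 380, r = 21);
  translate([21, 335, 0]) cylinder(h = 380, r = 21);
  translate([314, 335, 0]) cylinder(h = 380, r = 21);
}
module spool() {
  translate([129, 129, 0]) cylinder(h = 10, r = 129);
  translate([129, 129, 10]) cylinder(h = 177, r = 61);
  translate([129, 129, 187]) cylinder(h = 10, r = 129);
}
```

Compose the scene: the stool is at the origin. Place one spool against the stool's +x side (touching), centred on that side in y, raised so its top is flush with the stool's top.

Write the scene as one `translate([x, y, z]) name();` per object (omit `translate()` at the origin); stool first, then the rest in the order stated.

stool();
translate([335, 49, 215]) spool();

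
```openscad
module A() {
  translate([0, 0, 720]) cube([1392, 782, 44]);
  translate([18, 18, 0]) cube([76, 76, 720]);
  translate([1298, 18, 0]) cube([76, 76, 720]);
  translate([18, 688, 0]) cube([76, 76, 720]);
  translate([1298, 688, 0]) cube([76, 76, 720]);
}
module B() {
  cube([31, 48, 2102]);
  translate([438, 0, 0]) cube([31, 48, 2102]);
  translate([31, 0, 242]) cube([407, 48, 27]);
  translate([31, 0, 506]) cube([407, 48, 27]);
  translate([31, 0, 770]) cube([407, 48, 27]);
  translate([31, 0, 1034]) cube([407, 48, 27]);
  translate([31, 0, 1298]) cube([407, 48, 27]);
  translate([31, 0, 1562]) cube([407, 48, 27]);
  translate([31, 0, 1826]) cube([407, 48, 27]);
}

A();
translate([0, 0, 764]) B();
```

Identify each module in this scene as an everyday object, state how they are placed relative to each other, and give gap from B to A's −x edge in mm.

The ladder's min-x is at 0; the table's min-x is 0; gap = 0 mm.

A is a table. B is a ladder. The ladder is on top of the table. The gap from the ladder to the table's −x edge is 0 mm.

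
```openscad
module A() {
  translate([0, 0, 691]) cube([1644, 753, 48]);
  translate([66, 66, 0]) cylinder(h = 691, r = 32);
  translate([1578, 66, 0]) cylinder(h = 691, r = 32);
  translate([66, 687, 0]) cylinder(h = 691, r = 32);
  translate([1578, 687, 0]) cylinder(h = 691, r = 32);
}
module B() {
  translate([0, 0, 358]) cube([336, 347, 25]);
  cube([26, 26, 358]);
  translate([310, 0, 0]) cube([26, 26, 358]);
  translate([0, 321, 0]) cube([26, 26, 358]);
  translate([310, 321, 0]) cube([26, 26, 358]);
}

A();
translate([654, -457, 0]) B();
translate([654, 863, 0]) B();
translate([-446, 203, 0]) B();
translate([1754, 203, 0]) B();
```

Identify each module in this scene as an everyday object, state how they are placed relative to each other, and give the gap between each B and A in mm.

Each stool's nearest face is 110 mm from the table's bounding box.

A is a table. B is a stool. Four stools sit around the table at the −y, +y, −x, +x sides. The gap between each stool and the table is 110 mm.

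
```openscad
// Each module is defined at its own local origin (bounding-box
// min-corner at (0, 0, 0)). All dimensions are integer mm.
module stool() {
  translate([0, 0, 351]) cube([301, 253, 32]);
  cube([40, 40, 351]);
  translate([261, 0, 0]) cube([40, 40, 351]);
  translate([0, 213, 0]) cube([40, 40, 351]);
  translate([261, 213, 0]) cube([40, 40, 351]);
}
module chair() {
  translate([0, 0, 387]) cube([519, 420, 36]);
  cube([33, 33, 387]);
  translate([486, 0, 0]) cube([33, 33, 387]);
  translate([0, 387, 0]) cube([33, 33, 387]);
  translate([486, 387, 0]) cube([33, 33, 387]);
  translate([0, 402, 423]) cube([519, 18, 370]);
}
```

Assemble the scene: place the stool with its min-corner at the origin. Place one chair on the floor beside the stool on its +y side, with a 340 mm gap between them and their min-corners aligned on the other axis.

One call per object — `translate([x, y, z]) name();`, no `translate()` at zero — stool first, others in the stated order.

stool();
translate([0, 593, 0]) chair();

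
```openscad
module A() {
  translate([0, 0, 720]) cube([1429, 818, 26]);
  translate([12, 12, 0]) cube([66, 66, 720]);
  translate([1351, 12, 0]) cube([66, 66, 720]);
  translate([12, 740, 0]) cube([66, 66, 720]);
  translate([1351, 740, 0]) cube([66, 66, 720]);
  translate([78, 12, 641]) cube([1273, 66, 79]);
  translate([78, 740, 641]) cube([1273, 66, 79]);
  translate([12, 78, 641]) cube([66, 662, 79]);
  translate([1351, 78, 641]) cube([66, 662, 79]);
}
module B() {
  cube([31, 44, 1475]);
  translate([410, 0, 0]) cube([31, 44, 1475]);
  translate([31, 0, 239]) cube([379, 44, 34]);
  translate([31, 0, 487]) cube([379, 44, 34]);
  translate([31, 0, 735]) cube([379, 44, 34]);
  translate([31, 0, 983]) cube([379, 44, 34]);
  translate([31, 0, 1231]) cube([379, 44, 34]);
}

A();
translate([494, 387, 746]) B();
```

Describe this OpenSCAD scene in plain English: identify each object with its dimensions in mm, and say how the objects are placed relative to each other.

A is a table: top 1429 mm (x) × 818 mm (y), 26 mm thick, upper face at z = 746 mm, on four 66×66 mm square legs, each inset 12 mm from the nearest pair of top edges, running from z = 0 to the bottom of the top. Four apron rails, 66 mm thick and 79 mm tall, run between adjacent legs with their top edges flush with the underside of the top and their outer faces flush with the legs' outer faces.

B is a straight ladder. Two 31×44 mm vertical rails, 1475 mm tall, stand 441 mm apart (outside-to-outside) with their front faces coplanar on the −y side. 5 rungs, each 44 mm deep and 34 mm tall, span between the inner faces of the rails, front faces flush with the rails. The lowest rung's underside is at z = 239 mm and rungs are spaced 248 mm apart (underside to underside).

The ladder is on top of the table, centred.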